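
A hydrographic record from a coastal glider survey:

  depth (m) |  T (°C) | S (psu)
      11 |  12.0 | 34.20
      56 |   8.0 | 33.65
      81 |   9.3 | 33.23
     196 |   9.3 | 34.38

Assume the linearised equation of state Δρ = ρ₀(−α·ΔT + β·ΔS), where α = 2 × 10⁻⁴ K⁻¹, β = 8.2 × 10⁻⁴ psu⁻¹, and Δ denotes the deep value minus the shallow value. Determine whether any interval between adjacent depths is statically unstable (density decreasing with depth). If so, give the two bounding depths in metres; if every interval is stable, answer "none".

Evaluate Δρ/ρ₀ = −αΔT + βΔS across each adjacent pair:
  11–56 m: −αΔT+βΔS = −(2 × 10⁻⁴)(-4.0)+(8.2 × 10⁻⁴)(-0.55) = 3.5 × 10⁻⁴ → stable
  56–81 m: −αΔT+βΔS = −(2 × 10⁻⁴)(+1.3)+(8.2 × 10⁻⁴)(-0.42) = -6.0 × 10⁻⁴ → UNSTABLE
  81–196 m: −αΔT+βΔS = −(2 × 10⁻⁴)(+0.0)+(8.2 × 10⁻⁴)(+1.15) = 9.4 × 10⁻⁴ → stable
The 56–81 m interval has Δρ < 0: lighter water underlies denser water.

56–81 m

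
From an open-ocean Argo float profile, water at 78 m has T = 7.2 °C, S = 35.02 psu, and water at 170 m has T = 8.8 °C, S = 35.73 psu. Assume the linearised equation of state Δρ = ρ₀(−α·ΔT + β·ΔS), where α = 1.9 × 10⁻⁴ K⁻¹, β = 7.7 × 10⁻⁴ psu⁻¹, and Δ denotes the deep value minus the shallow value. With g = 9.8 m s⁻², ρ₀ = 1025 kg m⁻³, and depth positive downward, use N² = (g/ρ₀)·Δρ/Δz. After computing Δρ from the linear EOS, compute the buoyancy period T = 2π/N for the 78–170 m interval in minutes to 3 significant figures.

ΔT = +1.6 K, ΔS = +0.71 psu (deep − shallow).
Δρ/ρ₀ = −αΔT + βΔS = -3.04 × 10⁻⁴ + 5.467 × 10⁻⁴ = 2.427 × 10⁻⁴, so Δρ ≈ 0.2488 kg m⁻³.
N² = (g/ρ₀)·Δρ/Δz = g·(Δρ/ρ₀)/Δz = 9.8 × 2.427 × 10⁻⁴ / 92 = 2.5853 × 10⁻⁵ s⁻².
N = √(2.5853 × 10⁻⁵) = 5.0846 × 10⁻³ rad s⁻¹ → T = 2π/N = 1.2357 × 10³ s = 20.595 min ≈ 20.6 min.

20.6 min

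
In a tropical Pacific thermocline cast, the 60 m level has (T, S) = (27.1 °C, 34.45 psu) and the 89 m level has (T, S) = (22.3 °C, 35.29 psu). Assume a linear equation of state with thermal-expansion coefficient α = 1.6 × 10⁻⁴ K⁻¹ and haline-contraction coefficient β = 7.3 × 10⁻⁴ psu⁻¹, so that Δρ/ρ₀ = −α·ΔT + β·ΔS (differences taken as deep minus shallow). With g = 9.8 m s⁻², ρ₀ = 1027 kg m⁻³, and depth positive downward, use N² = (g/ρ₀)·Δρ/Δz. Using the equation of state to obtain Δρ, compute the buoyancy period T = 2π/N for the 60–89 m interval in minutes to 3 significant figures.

ΔT = -4.8 K, ΔS = +0.84 psu (deep − shallow).
Δρ/ρ₀ = −αΔT + βΔS = 7.68 × 10⁻⁴ + 6.132 × 10⁻⁴ = 1.3812 × 10⁻³, so Δρ ≈ 1.418 kg m⁻³.
N² = (g/ρ₀)·Δρ/Δz = g·(Δρ/ρ₀)/Δz = 9.8 × 1.3812 × 10⁻³ / 29 = 4.6675 × 10⁻⁴ s⁻².
N = √(4.6675 × 10⁻⁴) = 0.021604 rad s⁻¹ → T = 2π/N = 290.83 s = 4.8472 min ≈ 4.85 min.

4.85 min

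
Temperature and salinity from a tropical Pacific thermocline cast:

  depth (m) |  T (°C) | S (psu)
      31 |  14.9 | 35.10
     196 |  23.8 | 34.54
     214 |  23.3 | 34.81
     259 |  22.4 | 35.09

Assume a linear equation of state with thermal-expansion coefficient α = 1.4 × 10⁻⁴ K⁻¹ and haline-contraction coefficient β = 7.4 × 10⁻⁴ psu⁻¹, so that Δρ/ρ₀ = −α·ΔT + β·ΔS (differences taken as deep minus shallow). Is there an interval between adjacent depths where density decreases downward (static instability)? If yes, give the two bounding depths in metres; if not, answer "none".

31–196 m

Evaluate Δρ/ρ₀ = −αΔT + βΔS across each adjacent pair:
  31–196 m: −αΔT+βΔS = −(1.4 × 10⁻⁴)(+8.9)+(7.4 × 10⁻⁴)(-0.56) = -1.7 × 10⁻³ → UNSTABLE
  196–214 m: −αΔT+βΔS = −(1.4 × 10⁻⁴)(-0.5)+(7.4 × 10⁻⁴)(+0.27) = 2.7 × 10⁻⁴ → stable
  214–259 m: −αΔT+βΔS = −(1.4 × 10⁻⁴)(-0.9)+(7.4 × 10⁻⁴)(+0.28) = 3.3 × 10⁻⁴ → stable
The 31–196 m interval has Δρ < 0: lighter water underlies denser water.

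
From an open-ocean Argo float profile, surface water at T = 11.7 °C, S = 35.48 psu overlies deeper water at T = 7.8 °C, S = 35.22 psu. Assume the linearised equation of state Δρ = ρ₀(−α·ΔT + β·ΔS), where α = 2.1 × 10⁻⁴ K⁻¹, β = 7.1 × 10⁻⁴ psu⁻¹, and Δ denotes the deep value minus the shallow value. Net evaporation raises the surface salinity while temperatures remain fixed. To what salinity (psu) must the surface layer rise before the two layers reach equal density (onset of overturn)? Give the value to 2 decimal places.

36.37 psu

Neutral buoyancy requires −α(T_deep − T_surf) + β(S_deep − S_surf′) = 0.
S_surf′ = S_deep − (α/β)·ΔT = 35.22 − (2.1 × 10⁻⁴/7.1 × 10⁻⁴)·(-3.9) = 36.3735 psu.
Increase required: 36.3735 − 35.48 = 0.8935 psu.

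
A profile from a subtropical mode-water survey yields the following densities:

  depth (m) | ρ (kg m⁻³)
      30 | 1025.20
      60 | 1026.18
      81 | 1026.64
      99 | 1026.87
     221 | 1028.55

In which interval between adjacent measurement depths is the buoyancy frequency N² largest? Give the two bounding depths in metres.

Compute the density gradient over each adjacent pair:
  30–60 m: Δρ/Δz = 0.98/30 = 0.033 kg m⁻⁴
  60–81 m: Δρ/Δz = 0.46/21 = 0.022 kg m⁻⁴
  81–99 m: Δρ/Δz = 0.23/18 = 0.013 kg m⁻⁴
  99–221 m: Δρ/Δz = 1.68/122 = 0.014 kg m⁻⁴
The largest gradient is in the 30–60 m interval — the pycnocline.

30–60 m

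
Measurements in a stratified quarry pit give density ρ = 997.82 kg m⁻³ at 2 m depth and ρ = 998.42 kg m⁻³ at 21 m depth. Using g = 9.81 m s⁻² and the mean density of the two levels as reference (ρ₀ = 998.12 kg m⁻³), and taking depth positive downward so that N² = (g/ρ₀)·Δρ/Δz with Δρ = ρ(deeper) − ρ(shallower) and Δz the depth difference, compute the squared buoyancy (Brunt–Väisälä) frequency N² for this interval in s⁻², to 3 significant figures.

3.10 × 10⁻⁴ s⁻²

Δρ = 998.42 − 997.82 = 0.60 kg m⁻³ over Δz = 21 − 2 = 19 m.
N² = (9.81/998.12) × (0.60/19) = 3.1037 × 10⁻⁴ s⁻² ≈ 3.10 × 10⁻⁴ s⁻².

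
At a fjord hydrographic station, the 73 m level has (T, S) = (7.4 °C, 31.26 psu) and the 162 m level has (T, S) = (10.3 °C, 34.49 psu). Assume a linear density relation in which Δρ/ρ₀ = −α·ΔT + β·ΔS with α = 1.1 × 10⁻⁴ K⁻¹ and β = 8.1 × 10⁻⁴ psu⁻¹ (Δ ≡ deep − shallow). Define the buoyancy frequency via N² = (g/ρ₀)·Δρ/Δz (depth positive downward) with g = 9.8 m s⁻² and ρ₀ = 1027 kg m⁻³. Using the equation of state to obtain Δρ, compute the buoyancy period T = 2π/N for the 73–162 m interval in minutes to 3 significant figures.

ΔT = +2.9 K, ΔS = +3.23 psu (deep − shallow).
Δρ/ρ₀ = −αΔT + βΔS = -3.19 × 10⁻⁴ + 2.6163 × 10⁻³ = 2.2973 × 10⁻³, so Δρ ≈ 2.359 kg m⁻³.
N² = (g/ρ₀)·Δρ/Δz = g·(Δρ/ρ₀)/Δz = 9.8 × 2.2973 × 10⁻³ / 89 = 2.5296 × 10⁻⁴ s⁻².
N = √(2.5296 × 10⁻⁴) = 0.015905 rad s⁻¹ → T = 2π/N = 395.04 s = 6.5840 min ≈ 6.58 min.

6.58 min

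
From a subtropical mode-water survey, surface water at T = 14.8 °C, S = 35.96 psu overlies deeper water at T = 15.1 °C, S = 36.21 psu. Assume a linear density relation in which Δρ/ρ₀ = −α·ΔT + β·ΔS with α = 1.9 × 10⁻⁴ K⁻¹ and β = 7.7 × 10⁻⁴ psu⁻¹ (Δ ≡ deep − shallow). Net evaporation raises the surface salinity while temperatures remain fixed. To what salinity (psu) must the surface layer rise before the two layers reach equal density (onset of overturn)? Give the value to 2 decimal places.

Neutral buoyancy requires −α(T_deep − T_surf) + β(S_deep − S_surf′) = 0.
S_surf′ = S_deep − (α/β)·ΔT = 36.21 − (1.9 × 10⁻⁴/7.7 × 10⁻⁴)·(+0.3) = 36.1360 psu.
Increase required: 36.1360 − 35.96 = 0.1760 psu.

36.14 psu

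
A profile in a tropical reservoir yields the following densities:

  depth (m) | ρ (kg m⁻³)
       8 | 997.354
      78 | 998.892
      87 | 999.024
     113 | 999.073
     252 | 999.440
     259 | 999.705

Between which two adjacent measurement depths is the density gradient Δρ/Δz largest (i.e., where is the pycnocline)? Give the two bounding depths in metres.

Compute the density gradient over each adjacent pair:
  8–78 m: Δρ/Δz = 1.538/70 = 0.022 kg m⁻⁴
  78–87 m: Δρ/Δz = 0.132/9 = 0.015 kg m⁻⁴
  87–113 m: Δρ/Δz = 0.049/26 = 1.9 × 10⁻³ kg m⁻⁴
  113–252 m: Δρ/Δz = 0.367/139 = 2.6 × 10⁻³ kg m⁻⁴
  252–259 m: Δρ/Δz = 0.265/7 = 0.038 kg m⁻⁴
The largest gradient is in the 252–259 m interval — the pycnocline.

252–259 m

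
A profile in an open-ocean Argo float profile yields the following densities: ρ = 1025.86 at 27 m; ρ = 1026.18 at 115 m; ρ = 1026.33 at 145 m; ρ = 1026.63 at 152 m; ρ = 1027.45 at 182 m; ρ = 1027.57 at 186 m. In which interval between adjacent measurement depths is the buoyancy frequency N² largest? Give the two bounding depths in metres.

145–152 m

Compute the density gradient over each adjacent pair:
  27–115 m: Δρ/Δz = 0.32/88 = 3.6 × 10⁻³ kg m⁻⁴
  115–145 m: Δρ/Δz = 0.15/30 = 5.0 × 10⁻³ kg m⁻⁴
  145–152 m: Δρ/Δz = 0.30/7 = 0.043 kg m⁻⁴
  152–182 m: Δρ/Δz = 0.82/30 = 0.027 kg m⁻⁴
  182–186 m: Δρ/Δz = 0.12/4 = 0.030 kg m⁻⁴
The largest gradient is in the 145–152 m interval — the pycnocline.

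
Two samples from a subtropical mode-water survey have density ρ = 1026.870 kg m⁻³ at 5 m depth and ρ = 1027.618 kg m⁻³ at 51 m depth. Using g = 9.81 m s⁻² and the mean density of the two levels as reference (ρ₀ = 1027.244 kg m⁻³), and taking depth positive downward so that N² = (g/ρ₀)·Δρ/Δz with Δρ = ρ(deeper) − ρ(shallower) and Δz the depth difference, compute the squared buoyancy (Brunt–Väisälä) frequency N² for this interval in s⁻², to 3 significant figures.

Δρ = 1027.618 − 1026.870 = 0.748 kg m⁻³ over Δz = 51 − 5 = 46 m.
N² = (9.81/1027.244) × (0.748/46) = 1.5529 × 10⁻⁴ s⁻² ≈ 1.55 × 10⁻⁴ s⁻².

1.55 × 10⁻⁴ s⁻²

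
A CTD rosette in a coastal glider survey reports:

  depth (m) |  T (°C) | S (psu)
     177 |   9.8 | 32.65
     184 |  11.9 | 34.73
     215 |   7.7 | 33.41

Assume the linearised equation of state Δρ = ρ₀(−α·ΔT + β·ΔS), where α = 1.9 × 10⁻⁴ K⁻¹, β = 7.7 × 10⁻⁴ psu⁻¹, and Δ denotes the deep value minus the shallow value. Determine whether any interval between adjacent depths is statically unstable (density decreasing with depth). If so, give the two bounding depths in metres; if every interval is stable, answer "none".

184–215 m

Evaluate Δρ/ρ₀ = −αΔT + βΔS across each adjacent pair:
  177–184 m: −αΔT+βΔS = −(1.9 × 10⁻⁴)(+2.1)+(7.7 × 10⁻⁴)(+2.08) = 1.2 × 10⁻³ → stable
  184–215 m: −αΔT+βΔS = −(1.9 × 10⁻⁴)(-4.2)+(7.7 × 10⁻⁴)(-1.32) = -2.2 × 10⁻⁴ → UNSTABLE
The 184–215 m interval has Δρ < 0: lighter water underlies denser water.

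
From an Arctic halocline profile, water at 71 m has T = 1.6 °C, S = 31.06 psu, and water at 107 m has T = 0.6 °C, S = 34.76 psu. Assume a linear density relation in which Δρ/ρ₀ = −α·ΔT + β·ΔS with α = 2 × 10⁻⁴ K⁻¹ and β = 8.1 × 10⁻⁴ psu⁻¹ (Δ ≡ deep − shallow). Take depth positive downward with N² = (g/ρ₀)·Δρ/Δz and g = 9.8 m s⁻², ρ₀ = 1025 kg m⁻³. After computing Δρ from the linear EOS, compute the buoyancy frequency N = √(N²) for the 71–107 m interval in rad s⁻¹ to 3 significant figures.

ΔT = -1.0 K, ΔS = +3.70 psu (deep − shallow).
Δρ/ρ₀ = −αΔT + βΔS = 2.00 × 10⁻⁴ + 2.997 × 10⁻³ = 3.197 × 10⁻³, so Δρ ≈ 3.277 kg m⁻³.
N² = (g/ρ₀)·Δρ/Δz = g·(Δρ/ρ₀)/Δz = 9.8 × 3.197 × 10⁻³ / 36 = 8.7029 × 10⁻⁴ s⁻².
N = √(8.7029 × 10⁻⁴) = 0.029501 rad s⁻¹ ≈ 0.0295 rad s⁻¹.

0.0295 rad s⁻¹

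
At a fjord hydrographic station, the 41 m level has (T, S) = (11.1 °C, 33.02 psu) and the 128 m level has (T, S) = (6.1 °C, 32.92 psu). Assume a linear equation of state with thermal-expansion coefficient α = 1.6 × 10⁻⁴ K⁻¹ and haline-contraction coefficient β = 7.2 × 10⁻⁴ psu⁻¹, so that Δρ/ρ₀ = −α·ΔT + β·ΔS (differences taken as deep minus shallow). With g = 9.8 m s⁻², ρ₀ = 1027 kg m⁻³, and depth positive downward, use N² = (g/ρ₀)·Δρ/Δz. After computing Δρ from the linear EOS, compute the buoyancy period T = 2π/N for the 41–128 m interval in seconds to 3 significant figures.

ΔT = -5.0 K, ΔS = -0.10 psu (deep − shallow).
Δρ/ρ₀ = −αΔT + βΔS = 8.00 × 10⁻⁴ − 7.20 × 10⁻⁵ = 7.28 × 10⁻⁴, so Δρ ≈ 0.7477 kg m⁻³.
N² = (g/ρ₀)·Δρ/Δz = g·(Δρ/ρ₀)/Δz = 9.8 × 7.28 × 10⁻⁴ / 87 = 8.2005 × 10⁻⁵ s⁻².
N = √(8.2005 × 10⁻⁵) = 9.0557 × 10⁻³ rad s⁻¹ → T = 2π/N = 693.84 s ≈ 694 s.

694 s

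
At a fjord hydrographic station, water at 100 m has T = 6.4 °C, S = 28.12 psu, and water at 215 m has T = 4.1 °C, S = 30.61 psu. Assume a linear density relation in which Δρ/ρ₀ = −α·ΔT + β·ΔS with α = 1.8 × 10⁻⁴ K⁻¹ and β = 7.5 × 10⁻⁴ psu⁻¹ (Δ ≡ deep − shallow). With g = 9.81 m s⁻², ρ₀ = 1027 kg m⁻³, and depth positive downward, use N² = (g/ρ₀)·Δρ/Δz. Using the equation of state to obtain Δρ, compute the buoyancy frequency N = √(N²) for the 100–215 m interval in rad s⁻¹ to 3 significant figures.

0.0140 rad s⁻¹

ΔT = -2.3 K, ΔS = +2.49 psu (deep − shallow).
Δρ/ρ₀ = −αΔT + βΔS = 4.14 × 10⁻⁴ + 1.8675 × 10⁻³ = 2.2815 × 10⁻³, so Δρ ≈ 2.343 kg m⁻³.
N² = (g/ρ₀)·Δρ/Δz = g·(Δρ/ρ₀)/Δz = 9.81 × 2.2815 × 10⁻³ / 115 = 1.9462 × 10⁻⁴ s⁻².
N = √(1.9462 × 10⁻⁴) = 0.013951 rad s⁻¹ ≈ 0.0140 rad s⁻¹.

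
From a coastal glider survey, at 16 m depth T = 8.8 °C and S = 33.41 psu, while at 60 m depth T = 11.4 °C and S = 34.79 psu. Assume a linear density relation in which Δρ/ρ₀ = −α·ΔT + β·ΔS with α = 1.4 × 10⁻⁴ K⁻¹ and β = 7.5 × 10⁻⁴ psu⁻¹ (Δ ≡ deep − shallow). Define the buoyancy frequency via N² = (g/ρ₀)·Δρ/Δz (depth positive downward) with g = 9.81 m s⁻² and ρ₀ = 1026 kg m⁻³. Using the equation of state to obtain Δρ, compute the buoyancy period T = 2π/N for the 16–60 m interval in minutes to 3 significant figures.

8.56 min

ΔT = +2.6 K, ΔS = +1.38 psu (deep − shallow).
Δρ/ρ₀ = −αΔT + βΔS = -3.64 × 10⁻⁴ + 1.035 × 10⁻³ = 6.71 × 10⁻⁴, so Δρ ≈ 0.6884 kg m⁻³.
N² = (g/ρ₀)·Δρ/Δz = g·(Δρ/ρ₀)/Δz = 9.81 × 6.71 × 10⁻⁴ / 44 = 1.4960 × 10⁻⁴ s⁻².
N = √(1.4960 × 10⁻⁴) = 0.012231 rad s⁻¹ → T = 2π/N = 513.71 s = 8.5618 min ≈ 8.56 min.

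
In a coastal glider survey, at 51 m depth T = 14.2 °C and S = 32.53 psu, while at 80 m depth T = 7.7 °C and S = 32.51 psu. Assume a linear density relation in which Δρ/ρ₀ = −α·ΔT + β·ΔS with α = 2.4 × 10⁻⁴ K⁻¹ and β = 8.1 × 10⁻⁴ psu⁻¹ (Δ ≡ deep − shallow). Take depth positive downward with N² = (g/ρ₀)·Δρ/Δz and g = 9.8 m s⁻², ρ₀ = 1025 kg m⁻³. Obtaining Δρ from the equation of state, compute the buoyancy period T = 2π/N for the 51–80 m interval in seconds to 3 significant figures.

ΔT = -6.5 K, ΔS = -0.02 psu (deep − shallow).
Δρ/ρ₀ = −αΔT + βΔS = 1.56 × 10⁻³ − 1.62 × 10⁻⁵ = 1.5438 × 10⁻³, so Δρ ≈ 1.582 kg m⁻³.
N² = (g/ρ₀)·Δρ/Δz = g·(Δρ/ρ₀)/Δz = 9.8 × 1.5438 × 10⁻³ / 29 = 5.2170 × 10⁻⁴ s⁻².
N = √(5.2170 × 10⁻⁴) = 0.022841 rad s⁻¹ → T = 2π/N = 275.08 s ≈ 275 s.

275 s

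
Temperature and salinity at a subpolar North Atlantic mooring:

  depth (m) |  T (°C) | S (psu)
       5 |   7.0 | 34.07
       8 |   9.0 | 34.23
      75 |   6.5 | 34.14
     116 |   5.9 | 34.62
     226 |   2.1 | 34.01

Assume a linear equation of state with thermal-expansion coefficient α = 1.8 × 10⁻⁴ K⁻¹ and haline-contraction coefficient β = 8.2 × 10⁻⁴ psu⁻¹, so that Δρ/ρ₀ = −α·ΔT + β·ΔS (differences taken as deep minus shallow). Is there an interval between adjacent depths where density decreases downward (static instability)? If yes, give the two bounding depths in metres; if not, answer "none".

5–8 m

Evaluate Δρ/ρ₀ = −αΔT + βΔS across each adjacent pair:
  5–8 m: −αΔT+βΔS = −(1.8 × 10⁻⁴)(+2.0)+(8.2 × 10⁻⁴)(+0.16) = -2.3 × 10⁻⁴ → UNSTABLE
  8–75 m: −αΔT+βΔS = −(1.8 × 10⁻⁴)(-2.5)+(8.2 × 10⁻⁴)(-0.09) = 3.8 × 10⁻⁴ → stable
  75–116 m: −αΔT+βΔS = −(1.8 × 10⁻⁴)(-0.6)+(8.2 × 10⁻⁴)(+0.48) = 5.0 × 10⁻⁴ → stable
  116–226 m: −αΔT+βΔS = −(1.8 × 10⁻⁴)(-3.8)+(8.2 × 10⁻⁴)(-0.61) = 1.8 × 10⁻⁴ → stable
The 5–8 m interval has Δρ < 0: lighter water underlies denser water.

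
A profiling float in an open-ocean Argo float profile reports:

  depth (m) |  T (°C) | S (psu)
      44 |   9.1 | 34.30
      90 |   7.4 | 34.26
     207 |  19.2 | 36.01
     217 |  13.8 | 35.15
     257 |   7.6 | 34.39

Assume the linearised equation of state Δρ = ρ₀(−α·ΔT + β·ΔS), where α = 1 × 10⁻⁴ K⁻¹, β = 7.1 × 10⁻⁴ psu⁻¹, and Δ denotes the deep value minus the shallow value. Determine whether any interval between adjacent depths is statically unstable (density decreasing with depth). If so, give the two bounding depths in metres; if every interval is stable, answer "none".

207–217 m

Evaluate Δρ/ρ₀ = −αΔT + βΔS across each adjacent pair:
  44–90 m: −αΔT+βΔS = −(1 × 10⁻⁴)(-1.7)+(7.1 × 10⁻⁴)(-0.04) = 1.4 × 10⁻⁴ → stable
  90–207 m: −αΔT+βΔS = −(1 × 10⁻⁴)(+11.8)+(7.1 × 10⁻⁴)(+1.75) = 6.3 × 10⁻⁵ → stable
  207–217 m: −αΔT+βΔS = −(1 × 10⁻⁴)(-5.4)+(7.1 × 10⁻⁴)(-0.86) = -7.1 × 10⁻⁵ → UNSTABLE
  217–257 m: −αΔT+βΔS = −(1 × 10⁻⁴)(-6.2)+(7.1 × 10⁻⁴)(-0.76) = 8.0 × 10⁻⁵ → stable
The 207–217 m interval has Δρ < 0: lighter water underlies denser water.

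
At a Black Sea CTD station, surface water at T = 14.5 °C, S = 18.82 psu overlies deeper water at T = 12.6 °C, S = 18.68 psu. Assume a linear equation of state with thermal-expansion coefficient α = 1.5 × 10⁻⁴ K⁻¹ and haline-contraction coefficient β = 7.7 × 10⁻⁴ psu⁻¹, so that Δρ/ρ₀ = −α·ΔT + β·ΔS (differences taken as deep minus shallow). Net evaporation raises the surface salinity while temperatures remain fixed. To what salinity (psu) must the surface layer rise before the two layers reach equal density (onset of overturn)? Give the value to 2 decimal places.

19.05 psu

Neutral buoyancy requires −α(T_deep − T_surf) + β(S_deep − S_surf′) = 0.
S_surf′ = S_deep − (α/β)·ΔT = 18.68 − (1.5 × 10⁻⁴/7.7 × 10⁻⁴)·(-1.9) = 19.0501 psu.
Increase required: 19.0501 − 18.82 = 0.2301 psu.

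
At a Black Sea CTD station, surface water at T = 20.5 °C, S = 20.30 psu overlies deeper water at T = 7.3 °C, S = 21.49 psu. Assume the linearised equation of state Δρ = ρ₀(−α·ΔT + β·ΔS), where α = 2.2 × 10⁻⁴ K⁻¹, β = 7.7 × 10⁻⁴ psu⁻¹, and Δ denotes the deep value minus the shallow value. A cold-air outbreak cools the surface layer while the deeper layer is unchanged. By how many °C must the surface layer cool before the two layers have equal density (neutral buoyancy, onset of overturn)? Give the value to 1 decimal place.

17.4 °C

Neutral buoyancy requires Δρ = 0, i.e. −α(T_deep − T_surf′) + β(S_deep − S_surf) = 0.
T_surf′ = T_deep − (β/α)·ΔS = 7.3 − (7.7 × 10⁻⁴/2.2 × 10⁻⁴)·(+1.19) = 3.135 °C.
Cooling required: 20.5 − (3.135) = 17.365 °C.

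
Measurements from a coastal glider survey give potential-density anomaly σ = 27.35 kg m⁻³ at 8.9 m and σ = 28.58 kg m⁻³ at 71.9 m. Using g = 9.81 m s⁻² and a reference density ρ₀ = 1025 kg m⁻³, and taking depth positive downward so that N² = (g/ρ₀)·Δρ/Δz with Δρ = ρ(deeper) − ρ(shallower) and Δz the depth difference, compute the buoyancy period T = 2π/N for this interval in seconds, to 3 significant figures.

460 s

Δρ = 1028.58 − 1027.35 = 1.23 kg m⁻³ over Δz = 71.9 − 8.9 = 63 m.
N² = (9.81/1025) × (1.23/63) = 1.8686 × 10⁻⁴ s⁻².
N = √(1.8686 × 10⁻⁴) = 0.013670 rad s⁻¹, so T = 2π/N = 459.63 s ≈ 460 s.
A positive N² confirms static stability across the interval.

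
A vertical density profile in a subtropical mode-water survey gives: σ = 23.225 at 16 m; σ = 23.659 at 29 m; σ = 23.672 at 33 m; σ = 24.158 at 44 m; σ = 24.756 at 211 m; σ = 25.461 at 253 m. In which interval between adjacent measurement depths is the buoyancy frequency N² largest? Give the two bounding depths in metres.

33–44 m

Compute the density gradient over each adjacent pair:
  16–29 m: Δρ/Δz = 0.434/13 = 0.033 kg m⁻⁴
  29–33 m: Δρ/Δz = 0.013/4 = 3.2 × 10⁻³ kg m⁻⁴
  33–44 m: Δρ/Δz = 0.486/11 = 0.044 kg m⁻⁴
  44–211 m: Δρ/Δz = 0.598/167 = 3.6 × 10⁻³ kg m⁻⁴
  211–253 m: Δρ/Δz = 0.705/42 = 0.017 kg m⁻⁴
The largest gradient is in the 33–44 m interval — the pycnocline.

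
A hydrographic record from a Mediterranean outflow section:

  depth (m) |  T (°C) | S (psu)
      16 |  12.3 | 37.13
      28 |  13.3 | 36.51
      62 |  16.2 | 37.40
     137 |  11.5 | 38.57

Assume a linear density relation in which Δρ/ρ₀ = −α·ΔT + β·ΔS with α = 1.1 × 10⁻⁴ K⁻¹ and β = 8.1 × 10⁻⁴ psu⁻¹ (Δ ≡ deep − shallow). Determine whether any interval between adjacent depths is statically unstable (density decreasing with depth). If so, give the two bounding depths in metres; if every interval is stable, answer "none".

16–28 m

Evaluate Δρ/ρ₀ = −αΔT + βΔS across each adjacent pair:
  16–28 m: −αΔT+βΔS = −(1.1 × 10⁻⁴)(+1.0)+(8.1 × 10⁻⁴)(-0.62) = -6.1 × 10⁻⁴ → UNSTABLE
  28–62 m: −αΔT+βΔS = −(1.1 × 10⁻⁴)(+2.9)+(8.1 × 10⁻⁴)(+0.89) = 4.0 × 10⁻⁴ → stable
  62–137 m: −αΔT+βΔS = −(1.1 × 10⁻⁴)(-4.7)+(8.1 × 10⁻⁴)(+1.17) = 1.5 × 10⁻³ → stable
The 16–28 m interval has Δρ < 0: lighter water underlies denser water.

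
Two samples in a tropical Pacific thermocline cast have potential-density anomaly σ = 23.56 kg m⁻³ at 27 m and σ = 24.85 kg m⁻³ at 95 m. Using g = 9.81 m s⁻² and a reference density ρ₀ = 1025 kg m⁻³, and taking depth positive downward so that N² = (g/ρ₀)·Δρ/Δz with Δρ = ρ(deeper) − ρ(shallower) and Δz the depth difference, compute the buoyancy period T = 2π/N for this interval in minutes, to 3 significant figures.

7.77 min

Δρ = 1024.85 − 1023.56 = 1.29 kg m⁻³ over Δz = 95 − 27 = 68 m.
N² = (9.81/1025) × (1.29/68) = 1.8156 × 10⁻⁴ s⁻².
N = √(1.8156 × 10⁻⁴) = 0.013474 rad s⁻¹, so T = 2π/N = 466.32 s = 7.7720 min ≈ 7.77 min.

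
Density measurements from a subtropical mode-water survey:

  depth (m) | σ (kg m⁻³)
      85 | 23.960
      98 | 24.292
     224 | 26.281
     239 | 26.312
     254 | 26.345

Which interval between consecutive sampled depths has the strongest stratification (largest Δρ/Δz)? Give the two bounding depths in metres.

85–98 m

Compute the density gradient over each adjacent pair:
  85–98 m: Δρ/Δz = 0.332/13 = 0.026 kg m⁻⁴
  98–224 m: Δρ/Δz = 1.989/126 = 0.016 kg m⁻⁴
  224–239 m: Δρ/Δz = 0.031/15 = 2.1 × 10⁻³ kg m⁻⁴
  239–254 m: Δρ/Δz = 0.033/15 = 2.2 × 10⁻³ kg m⁻⁴
The largest gradient is in the 85–98 m interval — the pycnocline.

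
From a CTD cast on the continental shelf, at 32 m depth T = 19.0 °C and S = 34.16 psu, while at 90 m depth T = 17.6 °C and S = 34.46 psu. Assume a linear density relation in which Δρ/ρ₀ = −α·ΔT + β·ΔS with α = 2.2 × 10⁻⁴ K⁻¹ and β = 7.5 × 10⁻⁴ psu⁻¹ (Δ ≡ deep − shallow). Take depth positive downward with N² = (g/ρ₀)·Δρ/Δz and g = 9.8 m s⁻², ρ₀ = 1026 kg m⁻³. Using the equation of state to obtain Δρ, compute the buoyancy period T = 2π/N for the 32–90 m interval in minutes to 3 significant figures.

ΔT = -1.4 K, ΔS = +0.30 psu (deep − shallow).
Δρ/ρ₀ = −αΔT + βΔS = 3.08 × 10⁻⁴ + 2.25 × 10⁻⁴ = 5.33 × 10⁻⁴, so Δρ ≈ 0.5469 kg m⁻³.
N² = (g/ρ₀)·Δρ/Δz = g·(Δρ/ρ₀)/Δz = 9.8 × 5.33 × 10⁻⁴ / 58 = 9.0059 × 10⁻⁵ s⁻².
N = √(9.0059 × 10⁻⁵) = 9.4899 × 10⁻³ rad s⁻¹ → T = 2π/N = 662.09 s = 11.035 min ≈ 11.0 min.

11.0 min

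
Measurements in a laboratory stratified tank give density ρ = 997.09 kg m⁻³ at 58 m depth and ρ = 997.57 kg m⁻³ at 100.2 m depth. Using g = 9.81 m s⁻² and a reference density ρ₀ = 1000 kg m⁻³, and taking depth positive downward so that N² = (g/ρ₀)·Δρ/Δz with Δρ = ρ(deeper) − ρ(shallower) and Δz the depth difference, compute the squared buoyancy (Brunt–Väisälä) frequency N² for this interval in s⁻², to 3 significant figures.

Δρ = 997.57 − 997.09 = 0.48 kg m⁻³ over Δz = 100.2 − 58 = 42.2 m.
N² = (9.81/1000) × (0.48/42.2) = 1.1158 × 10⁻⁴ s⁻² ≈ 1.12 × 10⁻⁴ s⁻².

1.12 × 10⁻⁴ s⁻²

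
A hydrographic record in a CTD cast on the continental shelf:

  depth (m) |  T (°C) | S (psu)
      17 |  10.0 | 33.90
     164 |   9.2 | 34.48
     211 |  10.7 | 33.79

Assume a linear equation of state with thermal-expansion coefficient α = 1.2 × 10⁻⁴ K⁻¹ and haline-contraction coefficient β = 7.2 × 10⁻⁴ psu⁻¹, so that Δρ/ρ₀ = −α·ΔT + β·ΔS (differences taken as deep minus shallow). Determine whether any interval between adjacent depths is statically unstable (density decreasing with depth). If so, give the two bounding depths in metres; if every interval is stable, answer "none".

164–211 m

Evaluate Δρ/ρ₀ = −αΔT + βΔS across each adjacent pair:
  17–164 m: −αΔT+βΔS = −(1.2 × 10⁻⁴)(-0.8)+(7.2 × 10⁻⁴)(+0.58) = 5.1 × 10⁻⁴ → stable
  164–211 m: −αΔT+βΔS = −(1.2 × 10⁻⁴)(+1.5)+(7.2 × 10⁻⁴)(-0.69) = -6.8 × 10⁻⁴ → UNSTABLE
The 164–211 m interval has Δρ < 0: lighter water underlies denser water.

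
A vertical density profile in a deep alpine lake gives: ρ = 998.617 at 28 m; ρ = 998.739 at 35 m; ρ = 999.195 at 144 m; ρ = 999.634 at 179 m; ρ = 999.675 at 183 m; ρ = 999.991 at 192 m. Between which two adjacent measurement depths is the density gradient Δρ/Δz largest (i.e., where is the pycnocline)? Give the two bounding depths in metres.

Compute the density gradient over each adjacent pair:
  28–35 m: Δρ/Δz = 0.122/7 = 0.017 kg m⁻⁴
  35–144 m: Δρ/Δz = 0.456/109 = 4.2 × 10⁻³ kg m⁻⁴
  144–179 m: Δρ/Δz = 0.439/35 = 0.013 kg m⁻⁴
  179–183 m: Δρ/Δz = 0.041/4 = 0.010 kg m⁻⁴
  183–192 m: Δρ/Δz = 0.316/9 = 0.035 kg m⁻⁴
The largest gradient is in the 183–192 m interval — the pycnocline.

183–192 m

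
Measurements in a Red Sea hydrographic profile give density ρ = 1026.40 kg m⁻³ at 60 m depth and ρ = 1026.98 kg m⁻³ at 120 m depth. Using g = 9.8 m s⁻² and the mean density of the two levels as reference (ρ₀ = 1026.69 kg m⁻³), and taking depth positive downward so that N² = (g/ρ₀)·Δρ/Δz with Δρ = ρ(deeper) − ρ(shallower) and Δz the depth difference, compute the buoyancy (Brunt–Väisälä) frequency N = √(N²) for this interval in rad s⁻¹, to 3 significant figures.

9.61 × 10⁻³ rad s⁻¹

Δρ = 1026.98 − 1026.40 = 0.58 kg m⁻³ over Δz = 120 − 60 = 60 m.
N² = (9.8/1026.69) × (0.58/60) = 9.2271 × 10⁻⁵ s⁻².
N = √(9.2271 × 10⁻⁵) = 9.6058 × 10⁻³ rad s⁻¹ ≈ 9.61 × 10⁻³ rad s⁻¹.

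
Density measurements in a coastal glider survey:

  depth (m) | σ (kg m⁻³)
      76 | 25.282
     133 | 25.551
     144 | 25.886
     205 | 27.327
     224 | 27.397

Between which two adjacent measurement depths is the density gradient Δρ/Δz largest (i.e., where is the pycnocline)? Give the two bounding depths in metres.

Compute the density gradient over each adjacent pair:
  76–133 m: Δρ/Δz = 0.269/57 = 4.7 × 10⁻³ kg m⁻⁴
  133–144 m: Δρ/Δz = 0.335/11 = 0.030 kg m⁻⁴
  144–205 m: Δρ/Δz = 1.441/61 = 0.024 kg m⁻⁴
  205–224 m: Δρ/Δz = 0.070/19 = 3.7 × 10⁻³ kg m⁻⁴
The largest gradient is in the 133–144 m interval — the pycnocline.

133–144 m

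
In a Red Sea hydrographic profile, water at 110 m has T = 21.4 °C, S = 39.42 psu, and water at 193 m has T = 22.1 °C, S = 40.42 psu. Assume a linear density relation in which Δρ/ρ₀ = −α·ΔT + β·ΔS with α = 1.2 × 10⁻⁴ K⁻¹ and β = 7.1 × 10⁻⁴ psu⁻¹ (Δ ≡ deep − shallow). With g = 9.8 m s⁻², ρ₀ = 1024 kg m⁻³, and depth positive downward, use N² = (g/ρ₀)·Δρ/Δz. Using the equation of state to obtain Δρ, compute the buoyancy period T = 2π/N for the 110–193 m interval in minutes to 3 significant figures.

ΔT = +0.7 K, ΔS = +1.00 psu (deep − shallow).
Δρ/ρ₀ = −αΔT + βΔS = -8.40 × 10⁻⁵ + 7.10 × 10⁻⁴ = 6.26 × 10⁻⁴, so Δρ ≈ 0.6410 kg m⁻³.
N² = (g/ρ₀)·Δρ/Δz = g·(Δρ/ρ₀)/Δz = 9.8 × 6.26 × 10⁻⁴ / 83 = 7.3913 × 10⁻⁵ s⁻².
N = √(7.3913 × 10⁻⁵) = 8.5973 × 10⁻³ rad s⁻¹ → T = 2π/N = 730.83 s = 12.181 min ≈ 12.2 min.

12.2 min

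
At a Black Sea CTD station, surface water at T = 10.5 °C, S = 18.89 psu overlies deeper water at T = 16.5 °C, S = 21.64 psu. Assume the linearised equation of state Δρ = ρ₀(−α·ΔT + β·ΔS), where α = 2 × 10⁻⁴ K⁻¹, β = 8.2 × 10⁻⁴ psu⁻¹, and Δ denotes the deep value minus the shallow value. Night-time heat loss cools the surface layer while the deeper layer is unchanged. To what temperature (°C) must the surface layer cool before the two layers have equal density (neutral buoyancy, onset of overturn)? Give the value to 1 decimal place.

Neutral buoyancy requires Δρ = 0, i.e. −α(T_deep − T_surf′) + β(S_deep − S_surf) = 0.
T_surf′ = T_deep − (β/α)·ΔS = 16.5 − (8.2 × 10⁻⁴/2 × 10⁻⁴)·(+2.75) = 5.225 °C.
Cooling required: 10.5 − (5.225) = 5.275 °C.

5.2 °C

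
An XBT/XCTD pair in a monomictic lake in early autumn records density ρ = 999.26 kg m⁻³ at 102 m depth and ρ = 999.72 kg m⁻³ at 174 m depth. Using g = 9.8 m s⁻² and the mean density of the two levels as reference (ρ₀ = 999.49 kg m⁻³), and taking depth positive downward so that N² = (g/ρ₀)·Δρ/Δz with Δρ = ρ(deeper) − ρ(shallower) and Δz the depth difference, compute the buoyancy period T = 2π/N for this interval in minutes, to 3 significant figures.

13.2 min

Δρ = 999.72 − 999.26 = 0.46 kg m⁻³ over Δz = 174 − 102 = 72 m.
N² = (9.8/999.49) × (0.46/72) = 6.2643 × 10⁻⁵ s⁻².
N = √(6.2643 × 10⁻⁵) = 7.9147 × 10⁻³ rad s⁻¹, so T = 2π/N = 793.86 s = 13.231 min ≈ 13.2 min.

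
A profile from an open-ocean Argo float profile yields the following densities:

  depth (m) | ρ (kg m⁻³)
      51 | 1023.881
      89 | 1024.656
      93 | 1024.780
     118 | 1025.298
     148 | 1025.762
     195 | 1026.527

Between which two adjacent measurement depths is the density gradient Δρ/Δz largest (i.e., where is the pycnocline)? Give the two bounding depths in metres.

89–93 m

Compute the density gradient over each adjacent pair:
  51–89 m: Δρ/Δz = 0.775/38 = 0.020 kg m⁻⁴
  89–93 m: Δρ/Δz = 0.124/4 = 0.031 kg m⁻⁴
  93–118 m: Δρ/Δz = 0.518/25 = 0.021 kg m⁻⁴
  118–148 m: Δρ/Δz = 0.464/30 = 0.015 kg m⁻⁴
  148–195 m: Δρ/Δz = 0.765/47 = 0.016 kg m⁻⁴
The largest gradient is in the 89–93 m interval — the pycnocline.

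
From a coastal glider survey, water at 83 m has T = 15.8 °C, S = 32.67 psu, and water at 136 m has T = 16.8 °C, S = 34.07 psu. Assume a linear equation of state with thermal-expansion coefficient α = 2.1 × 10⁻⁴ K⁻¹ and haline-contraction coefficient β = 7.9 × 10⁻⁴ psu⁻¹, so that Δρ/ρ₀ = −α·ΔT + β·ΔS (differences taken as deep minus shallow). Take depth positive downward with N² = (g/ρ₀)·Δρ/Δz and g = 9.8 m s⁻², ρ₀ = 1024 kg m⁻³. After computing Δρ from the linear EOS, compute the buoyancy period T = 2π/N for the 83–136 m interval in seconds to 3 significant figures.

488 s

ΔT = +1.0 K, ΔS = +1.40 psu (deep − shallow).
Δρ/ρ₀ = −αΔT + βΔS = -2.10 × 10⁻⁴ + 1.106 × 10⁻³ = 8.96 × 10⁻⁴, so Δρ ≈ 0.9175 kg m⁻³.
N² = (g/ρ₀)·Δρ/Δz = g·(Δρ/ρ₀)/Δz = 9.8 × 8.96 × 10⁻⁴ / 53 = 1.6568 × 10⁻⁴ s⁻².
N = √(1.6568 × 10⁻⁴) = 0.012872 rad s⁻¹ → T = 2π/N = 488.13 s ≈ 488 s.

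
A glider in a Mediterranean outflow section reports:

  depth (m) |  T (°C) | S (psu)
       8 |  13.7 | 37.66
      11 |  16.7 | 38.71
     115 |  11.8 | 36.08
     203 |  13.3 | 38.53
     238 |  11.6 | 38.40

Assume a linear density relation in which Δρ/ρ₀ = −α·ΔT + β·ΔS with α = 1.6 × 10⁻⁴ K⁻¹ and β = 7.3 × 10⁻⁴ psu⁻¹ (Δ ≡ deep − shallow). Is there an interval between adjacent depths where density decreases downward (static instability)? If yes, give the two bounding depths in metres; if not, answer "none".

11–115 m

Evaluate Δρ/ρ₀ = −αΔT + βΔS across each adjacent pair:
  8–11 m: −αΔT+βΔS = −(1.6 × 10⁻⁴)(+3.0)+(7.3 × 10⁻⁴)(+1.05) = 2.9 × 10⁻⁴ → stable
  11–115 m: −αΔT+βΔS = −(1.6 × 10⁻⁴)(-4.9)+(7.3 × 10⁻⁴)(-2.63) = -1.1 × 10⁻³ → UNSTABLE
  115–203 m: −αΔT+βΔS = −(1.6 × 10⁻⁴)(+1.5)+(7.3 × 10⁻⁴)(+2.45) = 1.5 × 10⁻³ → stable
  203–238 m: −αΔT+βΔS = −(1.6 × 10⁻⁴)(-1.7)+(7.3 × 10⁻⁴)(-0.13) = 1.8 × 10⁻⁴ → stable
The 11–115 m interval has Δρ < 0: lighter water underlies denser water.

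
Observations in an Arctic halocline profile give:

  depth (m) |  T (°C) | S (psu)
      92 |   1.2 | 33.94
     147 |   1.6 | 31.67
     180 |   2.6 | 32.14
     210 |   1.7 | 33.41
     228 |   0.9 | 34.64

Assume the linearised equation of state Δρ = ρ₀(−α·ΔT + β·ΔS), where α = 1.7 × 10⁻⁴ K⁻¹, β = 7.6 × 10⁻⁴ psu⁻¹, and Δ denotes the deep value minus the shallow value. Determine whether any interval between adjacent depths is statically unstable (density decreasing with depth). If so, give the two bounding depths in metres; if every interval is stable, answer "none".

92–147 m

Evaluate Δρ/ρ₀ = −αΔT + βΔS across each adjacent pair:
  92–147 m: −αΔT+βΔS = −(1.7 × 10⁻⁴)(+0.4)+(7.6 × 10⁻⁴)(-2.27) = -1.8 × 10⁻³ → UNSTABLE
  147–180 m: −αΔT+βΔS = −(1.7 × 10⁻⁴)(+1.0)+(7.6 × 10⁻⁴)(+0.47) = 1.9 × 10⁻⁴ → stable
  180–210 m: −αΔT+βΔS = −(1.7 × 10⁻⁴)(-0.9)+(7.6 × 10⁻⁴)(+1.27) = 1.1 × 10⁻³ → stable
  210–228 m: −αΔT+βΔS = −(1.7 × 10⁻⁴)(-0.8)+(7.6 × 10⁻⁴)(+1.23) = 1.1 × 10⁻³ → stable
The 92–147 m interval has Δρ < 0: lighter water underlies denser water.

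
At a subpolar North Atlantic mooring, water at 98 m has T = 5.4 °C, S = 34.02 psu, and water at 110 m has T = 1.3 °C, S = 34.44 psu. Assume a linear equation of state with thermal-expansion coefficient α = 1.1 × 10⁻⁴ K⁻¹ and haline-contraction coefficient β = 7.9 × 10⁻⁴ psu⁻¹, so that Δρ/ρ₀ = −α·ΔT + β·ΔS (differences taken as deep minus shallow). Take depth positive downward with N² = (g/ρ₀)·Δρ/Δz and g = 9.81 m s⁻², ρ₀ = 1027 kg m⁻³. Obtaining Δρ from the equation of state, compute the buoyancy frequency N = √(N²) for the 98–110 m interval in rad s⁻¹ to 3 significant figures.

ΔT = -4.1 K, ΔS = +0.42 psu (deep − shallow).
Δρ/ρ₀ = −αΔT + βΔS = 4.51 × 10⁻⁴ + 3.318 × 10⁻⁴ = 7.828 × 10⁻⁴, so Δρ ≈ 0.8039 kg m⁻³.
N² = (g/ρ₀)·Δρ/Δz = g·(Δρ/ρ₀)/Δz = 9.81 × 7.828 × 10⁻⁴ / 12 = 6.3994 × 10⁻⁴ s⁻².
N = √(6.3994 × 10⁻⁴) = 0.025297 rad s⁻¹ ≈ 0.0253 rad s⁻¹.

0.0253 rad s⁻¹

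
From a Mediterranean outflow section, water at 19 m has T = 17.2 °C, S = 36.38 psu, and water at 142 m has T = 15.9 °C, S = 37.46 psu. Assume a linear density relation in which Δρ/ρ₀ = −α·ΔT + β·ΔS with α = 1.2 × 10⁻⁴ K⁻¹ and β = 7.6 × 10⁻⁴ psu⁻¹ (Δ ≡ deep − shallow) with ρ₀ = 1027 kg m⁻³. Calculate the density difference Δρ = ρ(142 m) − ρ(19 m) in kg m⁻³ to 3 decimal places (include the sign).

ΔT = -1.3 K, ΔS = +1.08 psu (deep − shallow).
Δρ/ρ₀ = −(1.2 × 10⁻⁴)(-1.3) + (7.6 × 10⁻⁴)(+1.08) = 9.768 × 10⁻⁴.
Δρ = 1027 × (9.768 × 10⁻⁴) = +1.003 kg m⁻³.
Positive Δρ: denser below, stable.

+1.003 kg m⁻³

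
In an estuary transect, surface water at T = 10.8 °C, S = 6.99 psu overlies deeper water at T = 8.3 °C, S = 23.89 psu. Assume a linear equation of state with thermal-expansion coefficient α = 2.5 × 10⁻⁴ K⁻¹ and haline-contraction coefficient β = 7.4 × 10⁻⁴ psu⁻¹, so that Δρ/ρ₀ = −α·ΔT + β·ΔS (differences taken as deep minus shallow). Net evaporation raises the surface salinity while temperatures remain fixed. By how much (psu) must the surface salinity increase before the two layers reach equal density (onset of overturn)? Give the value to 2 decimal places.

Neutral buoyancy requires −α(T_deep − T_surf) + β(S_deep − S_surf′) = 0.
S_surf′ = S_deep − (α/β)·ΔT = 23.89 − (2.5 × 10⁻⁴/7.4 × 10⁻⁴)·(-2.5) = 24.7346 psu.
Increase required: 24.7346 − 6.99 = 17.7446 psu.

17.74 psu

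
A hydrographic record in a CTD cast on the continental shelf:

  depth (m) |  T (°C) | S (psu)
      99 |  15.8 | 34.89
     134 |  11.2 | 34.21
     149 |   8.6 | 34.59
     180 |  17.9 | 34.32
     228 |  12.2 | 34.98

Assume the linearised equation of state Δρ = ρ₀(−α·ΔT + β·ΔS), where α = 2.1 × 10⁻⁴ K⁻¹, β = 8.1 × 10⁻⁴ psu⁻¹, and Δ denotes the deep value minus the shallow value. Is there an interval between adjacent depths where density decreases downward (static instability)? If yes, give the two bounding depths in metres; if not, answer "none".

149–180 m

Evaluate Δρ/ρ₀ = −αΔT + βΔS across each adjacent pair:
  99–134 m: −αΔT+βΔS = −(2.1 × 10⁻⁴)(-4.6)+(8.1 × 10⁻⁴)(-0.68) = 4.2 × 10⁻⁴ → stable
  134–149 m: −αΔT+βΔS = −(2.1 × 10⁻⁴)(-2.6)+(8.1 × 10⁻⁴)(+0.38) = 8.5 × 10⁻⁴ → stable
  149–180 m: −αΔT+βΔS = −(2.1 × 10⁻⁴)(+9.3)+(8.1 × 10⁻⁴)(-0.27) = -2.2 × 10⁻³ → UNSTABLE
  180–228 m: −αΔT+βΔS = −(2.1 × 10⁻⁴)(-5.7)+(8.1 × 10⁻⁴)(+0.66) = 1.7 × 10⁻³ → stable
The 149–180 m interval has Δρ < 0: lighter water underlies denser water.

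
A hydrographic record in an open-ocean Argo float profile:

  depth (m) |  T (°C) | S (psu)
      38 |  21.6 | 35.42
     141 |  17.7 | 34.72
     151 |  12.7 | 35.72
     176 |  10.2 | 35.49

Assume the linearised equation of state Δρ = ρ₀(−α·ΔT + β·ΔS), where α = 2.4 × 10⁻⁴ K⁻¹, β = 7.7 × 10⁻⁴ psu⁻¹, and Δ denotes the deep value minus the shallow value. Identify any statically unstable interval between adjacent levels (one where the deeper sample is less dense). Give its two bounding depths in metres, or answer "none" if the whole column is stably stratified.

Evaluate Δρ/ρ₀ = −αΔT + βΔS across each adjacent pair:
  38–141 m: −αΔT+βΔS = −(2.4 × 10⁻⁴)(-3.9)+(7.7 × 10⁻⁴)(-0.70) = 4.0 × 10⁻⁴ → stable
  141–151 m: −αΔT+βΔS = −(2.4 × 10⁻⁴)(-5.0)+(7.7 × 10⁻⁴)(+1.00) = 2.0 × 10⁻³ → stable
  151–176 m: −αΔT+βΔS = −(2.4 × 10⁻⁴)(-2.5)+(7.7 × 10⁻⁴)(-0.23) = 4.2 × 10⁻⁴ → stable
Every interval has Δρ > 0: the column is stably stratified throughout.

none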